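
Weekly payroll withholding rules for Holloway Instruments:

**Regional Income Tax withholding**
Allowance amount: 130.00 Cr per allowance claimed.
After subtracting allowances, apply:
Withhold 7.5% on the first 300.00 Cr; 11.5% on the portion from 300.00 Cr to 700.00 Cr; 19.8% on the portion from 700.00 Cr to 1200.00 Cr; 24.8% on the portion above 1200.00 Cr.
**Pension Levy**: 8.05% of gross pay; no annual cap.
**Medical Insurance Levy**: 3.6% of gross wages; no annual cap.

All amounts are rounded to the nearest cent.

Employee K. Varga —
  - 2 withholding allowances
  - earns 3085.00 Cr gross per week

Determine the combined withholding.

929.90 Cr

Regional Income Tax: taxable = 3085.00 Cr − 2×130.00 Cr = 2825.00 Cr
  167.50 Cr + 24.8% × (2825.00 Cr − 1200.00 Cr) = 167.50 Cr + 24.8% × 1625.00 Cr = 570.50 Cr
Pension Levy: 8.05% × 3085.00 Cr = 248.34 Cr
Medical Insurance Levy: 3.6% × 3085.00 Cr = 111.06 Cr
Total: 570.50 Cr + 248.34 Cr + 111.06 Cr = 929.90 Cr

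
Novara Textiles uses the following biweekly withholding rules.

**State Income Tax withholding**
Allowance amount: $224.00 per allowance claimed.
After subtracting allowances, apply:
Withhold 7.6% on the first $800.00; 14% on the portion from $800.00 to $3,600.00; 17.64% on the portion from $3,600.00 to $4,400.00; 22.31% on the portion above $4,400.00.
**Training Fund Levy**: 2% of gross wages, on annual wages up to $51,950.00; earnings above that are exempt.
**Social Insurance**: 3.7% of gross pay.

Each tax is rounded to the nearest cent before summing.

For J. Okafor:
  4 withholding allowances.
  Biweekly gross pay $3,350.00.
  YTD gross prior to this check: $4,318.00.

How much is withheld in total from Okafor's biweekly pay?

State Income Tax: taxable = $3,350.00 − 4×$224.00 = $2,454.00
  $60.80 + 14% × ($2,454.00 − $800.00) = $60.80 + 14% × $1,654.00 = $292.36
Training Fund Levy: 2% × $3,350.00 = $67.00
Social Insurance: 3.7% × $3,350.00 = $123.95
Total: $292.36 + $67.00 + $123.95 = $483.31

$483.31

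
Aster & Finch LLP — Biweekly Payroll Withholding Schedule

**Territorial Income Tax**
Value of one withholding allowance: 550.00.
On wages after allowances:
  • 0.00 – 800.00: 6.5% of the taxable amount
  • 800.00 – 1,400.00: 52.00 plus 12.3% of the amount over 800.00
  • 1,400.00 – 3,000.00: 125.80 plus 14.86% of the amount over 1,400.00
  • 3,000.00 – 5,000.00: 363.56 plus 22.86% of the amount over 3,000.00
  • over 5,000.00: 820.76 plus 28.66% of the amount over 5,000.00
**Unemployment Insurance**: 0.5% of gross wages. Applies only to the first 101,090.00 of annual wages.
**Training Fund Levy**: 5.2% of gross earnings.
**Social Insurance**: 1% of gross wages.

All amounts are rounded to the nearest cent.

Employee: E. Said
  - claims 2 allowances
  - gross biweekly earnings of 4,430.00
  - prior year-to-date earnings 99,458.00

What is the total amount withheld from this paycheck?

721.82

Territorial Income Tax: taxable = 4,430.00 − 2×550.00 = 3,330.00
  363.56 + 22.86% × (3,330.00 − 3,000.00) = 363.56 + 22.86% × 330.00 = 439.00
Unemployment Insurance: cap 101,090.00 − YTD 99,458.00 = 1,632.00 subject; 0.5% × 1,632.00 = 8.16
Training Fund Levy: 5.2% × 4,430.00 = 230.36
Social Insurance: 1% × 4,430.00 = 44.30
Total: 439.00 + 8.16 + 230.36 + 44.30 = 721.82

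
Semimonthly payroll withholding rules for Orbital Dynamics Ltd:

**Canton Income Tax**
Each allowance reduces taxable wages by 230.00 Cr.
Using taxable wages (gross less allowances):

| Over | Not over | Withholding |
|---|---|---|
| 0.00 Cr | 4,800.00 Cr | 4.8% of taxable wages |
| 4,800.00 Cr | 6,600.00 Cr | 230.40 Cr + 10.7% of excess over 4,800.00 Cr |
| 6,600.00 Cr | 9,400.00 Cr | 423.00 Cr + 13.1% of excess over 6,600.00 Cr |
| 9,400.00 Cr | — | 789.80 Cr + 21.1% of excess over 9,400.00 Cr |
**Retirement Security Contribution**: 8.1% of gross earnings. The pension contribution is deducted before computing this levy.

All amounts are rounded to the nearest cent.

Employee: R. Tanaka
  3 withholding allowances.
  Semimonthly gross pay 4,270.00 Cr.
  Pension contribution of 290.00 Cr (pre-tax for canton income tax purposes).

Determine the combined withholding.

Canton Income Tax: taxable = 4,270.00 Cr − 290.00 Cr − 3×230.00 Cr = 3,290.00 Cr
  4.8% × 3,290.00 Cr = 157.92 Cr
Retirement Security Contribution: 8.1% × 3,980.00 Cr = 322.38 Cr
Total: 157.92 Cr + 322.38 Cr = 480.30 Cr

480.30 Cr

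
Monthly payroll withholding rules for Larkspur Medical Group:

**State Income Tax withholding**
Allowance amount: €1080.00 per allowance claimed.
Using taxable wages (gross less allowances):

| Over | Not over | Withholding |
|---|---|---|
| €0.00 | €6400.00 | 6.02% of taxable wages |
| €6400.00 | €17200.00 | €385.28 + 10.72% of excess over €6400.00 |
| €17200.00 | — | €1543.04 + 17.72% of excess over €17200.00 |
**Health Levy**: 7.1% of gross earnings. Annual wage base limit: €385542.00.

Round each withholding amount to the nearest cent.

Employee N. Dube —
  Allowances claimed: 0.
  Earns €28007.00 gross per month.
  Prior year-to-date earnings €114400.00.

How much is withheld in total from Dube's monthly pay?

€5446.54

State Income Tax: taxable = €28007.00
  €1543.04 + 17.72% × (€28007.00 − €17200.00) = €1543.04 + 17.72% × €10807.00 = €3458.04
Health Levy: 7.1% × €28007.00 = €1988.50
Total: €3458.04 + €1988.50 = €5446.54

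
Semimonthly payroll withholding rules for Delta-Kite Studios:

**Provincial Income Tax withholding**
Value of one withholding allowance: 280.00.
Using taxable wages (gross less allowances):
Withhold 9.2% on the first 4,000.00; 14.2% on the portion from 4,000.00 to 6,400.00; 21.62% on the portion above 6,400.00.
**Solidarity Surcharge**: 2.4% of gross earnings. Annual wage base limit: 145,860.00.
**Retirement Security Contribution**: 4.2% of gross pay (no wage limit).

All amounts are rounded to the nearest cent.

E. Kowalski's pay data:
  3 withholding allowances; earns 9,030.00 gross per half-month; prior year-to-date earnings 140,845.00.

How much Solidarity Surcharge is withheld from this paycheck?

Solidarity Surcharge: cap 145,860.00 − YTD 140,845.00 = 5,015.00 subject; 2.4% × 5,015.00 = 120.36

120.36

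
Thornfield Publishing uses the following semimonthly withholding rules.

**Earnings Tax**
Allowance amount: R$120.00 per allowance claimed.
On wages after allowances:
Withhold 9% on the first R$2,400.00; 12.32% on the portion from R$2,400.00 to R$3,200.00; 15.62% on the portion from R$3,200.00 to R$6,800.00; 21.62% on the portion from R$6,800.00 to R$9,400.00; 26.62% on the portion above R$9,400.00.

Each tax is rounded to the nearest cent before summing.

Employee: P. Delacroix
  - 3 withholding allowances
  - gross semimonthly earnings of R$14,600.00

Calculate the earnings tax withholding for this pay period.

Earnings Tax: taxable = R$14,600.00 − 3×R$120.00 = R$14,240.00
  R$1,439.00 + 26.62% × (R$14,240.00 − R$9,400.00) = R$1,439.00 + 26.62% × R$4,840.00 = R$2,727.41

R$2,727.41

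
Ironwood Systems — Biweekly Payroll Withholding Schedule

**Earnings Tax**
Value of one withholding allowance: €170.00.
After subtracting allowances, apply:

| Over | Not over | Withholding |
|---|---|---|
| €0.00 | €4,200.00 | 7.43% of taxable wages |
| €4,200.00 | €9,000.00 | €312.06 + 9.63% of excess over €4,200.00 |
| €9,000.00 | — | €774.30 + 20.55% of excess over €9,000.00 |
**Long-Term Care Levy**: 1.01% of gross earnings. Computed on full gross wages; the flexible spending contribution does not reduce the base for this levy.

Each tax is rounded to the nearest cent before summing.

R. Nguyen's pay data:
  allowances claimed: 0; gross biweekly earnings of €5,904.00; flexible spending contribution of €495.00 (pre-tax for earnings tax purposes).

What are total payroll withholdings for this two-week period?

Earnings Tax: taxable = €5,904.00 − €495.00 = €5,409.00
  €312.06 + 9.63% × (€5,409.00 − €4,200.00) = €312.06 + 9.63% × €1,209.00 = €428.49
Long-Term Care Levy: 1.01% × €5,904.00 = €59.63
Total: €428.49 + €59.63 = €488.12

€488.12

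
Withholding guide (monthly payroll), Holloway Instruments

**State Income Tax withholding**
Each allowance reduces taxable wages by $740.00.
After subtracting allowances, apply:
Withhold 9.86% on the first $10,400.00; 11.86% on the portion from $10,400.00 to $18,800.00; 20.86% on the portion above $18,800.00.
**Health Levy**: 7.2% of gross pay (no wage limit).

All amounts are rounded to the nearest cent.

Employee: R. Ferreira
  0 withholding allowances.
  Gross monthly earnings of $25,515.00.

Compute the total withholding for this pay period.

$5,259.51

State Income Tax: taxable = $25,515.00
  $2,021.68 + 20.86% × ($25,515.00 − $18,800.00) = $2,021.68 + 20.86% × $6,715.00 = $3,422.43
Health Levy: 7.2% × $25,515.00 = $1,837.08
Total: $3,422.43 + $1,837.08 = $5,259.51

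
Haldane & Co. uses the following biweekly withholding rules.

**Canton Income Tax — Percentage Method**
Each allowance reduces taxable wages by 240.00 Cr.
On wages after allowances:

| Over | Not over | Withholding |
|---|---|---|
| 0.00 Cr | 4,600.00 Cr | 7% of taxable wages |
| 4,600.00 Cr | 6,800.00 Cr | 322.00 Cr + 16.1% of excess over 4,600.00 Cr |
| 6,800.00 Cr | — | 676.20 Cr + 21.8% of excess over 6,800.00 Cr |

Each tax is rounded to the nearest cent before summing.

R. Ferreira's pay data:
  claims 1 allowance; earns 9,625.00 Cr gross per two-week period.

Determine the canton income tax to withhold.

Canton Income Tax: taxable = 9,625.00 Cr − 1×240.00 Cr = 9,385.00 Cr
  676.20 Cr + 21.8% × (9,385.00 Cr − 6,800.00 Cr) = 676.20 Cr + 21.8% × 2,585.00 Cr = 1,239.73 Cr

1,239.73 Cr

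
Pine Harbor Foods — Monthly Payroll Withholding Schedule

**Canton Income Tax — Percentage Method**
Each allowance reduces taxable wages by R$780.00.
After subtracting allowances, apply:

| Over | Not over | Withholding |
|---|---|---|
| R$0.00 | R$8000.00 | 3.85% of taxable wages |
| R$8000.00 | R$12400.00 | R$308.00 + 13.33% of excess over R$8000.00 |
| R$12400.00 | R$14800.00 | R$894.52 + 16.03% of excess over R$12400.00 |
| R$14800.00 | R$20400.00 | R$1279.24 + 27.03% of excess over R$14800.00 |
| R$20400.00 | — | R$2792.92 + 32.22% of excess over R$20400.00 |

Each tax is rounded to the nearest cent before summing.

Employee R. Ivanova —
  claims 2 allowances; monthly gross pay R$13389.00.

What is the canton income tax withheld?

R$818.41

Canton Income Tax: taxable = R$13389.00 − 2×R$780.00 = R$11829.00
  R$308.00 + 13.33% × (R$11829.00 − R$8000.00) = R$308.00 + 13.33% × R$3829.00 = R$818.41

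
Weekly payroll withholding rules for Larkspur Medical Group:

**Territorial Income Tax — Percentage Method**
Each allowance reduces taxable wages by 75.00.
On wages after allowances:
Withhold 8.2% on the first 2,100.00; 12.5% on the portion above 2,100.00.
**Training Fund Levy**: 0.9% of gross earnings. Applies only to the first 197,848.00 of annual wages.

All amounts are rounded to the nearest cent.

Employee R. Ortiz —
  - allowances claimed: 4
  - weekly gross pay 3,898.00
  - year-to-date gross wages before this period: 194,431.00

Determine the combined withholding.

Territorial Income Tax: taxable = 3,898.00 − 4×75.00 = 3,598.00
  172.20 + 12.5% × (3,598.00 − 2,100.00) = 172.20 + 12.5% × 1,498.00 = 359.45
Training Fund Levy: cap 197,848.00 − YTD 194,431.00 = 3,417.00 subject; 0.9% × 3,417.00 = 30.75
Total: 359.45 + 30.75 = 390.20

390.20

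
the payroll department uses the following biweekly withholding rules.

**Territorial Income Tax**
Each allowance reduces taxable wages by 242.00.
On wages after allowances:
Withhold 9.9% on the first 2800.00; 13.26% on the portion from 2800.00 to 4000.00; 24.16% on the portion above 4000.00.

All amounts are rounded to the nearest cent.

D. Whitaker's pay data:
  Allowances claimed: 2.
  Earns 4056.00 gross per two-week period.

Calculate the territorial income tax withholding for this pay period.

Territorial Income Tax: taxable = 4056.00 − 2×242.00 = 3572.00
  277.20 + 13.26% × (3572.00 − 2800.00) = 277.20 + 13.26% × 772.00 = 379.57

379.57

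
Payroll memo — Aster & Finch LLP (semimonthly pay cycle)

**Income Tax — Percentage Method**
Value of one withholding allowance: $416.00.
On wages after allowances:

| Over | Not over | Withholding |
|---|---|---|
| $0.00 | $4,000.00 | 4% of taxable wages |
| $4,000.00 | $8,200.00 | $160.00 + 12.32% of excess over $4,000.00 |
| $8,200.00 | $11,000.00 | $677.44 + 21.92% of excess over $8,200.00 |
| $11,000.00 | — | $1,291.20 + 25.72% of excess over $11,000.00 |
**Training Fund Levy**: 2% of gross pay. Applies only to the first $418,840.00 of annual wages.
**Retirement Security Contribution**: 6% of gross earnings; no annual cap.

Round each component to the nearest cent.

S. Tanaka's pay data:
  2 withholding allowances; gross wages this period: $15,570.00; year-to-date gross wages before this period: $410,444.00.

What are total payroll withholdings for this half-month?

Income Tax: taxable = $15,570.00 − 2×$416.00 = $14,738.00
  $1,291.20 + 25.72% × ($14,738.00 − $11,000.00) = $1,291.20 + 25.72% × $3,738.00 = $2,252.61
Training Fund Levy: cap $418,840.00 − YTD $410,444.00 = $8,396.00 subject; 2% × $8,396.00 = $167.92
Retirement Security Contribution: 6% × $15,570.00 = $934.20
Total: $2,252.61 + $167.92 + $934.20 = $3,354.73

$3,354.73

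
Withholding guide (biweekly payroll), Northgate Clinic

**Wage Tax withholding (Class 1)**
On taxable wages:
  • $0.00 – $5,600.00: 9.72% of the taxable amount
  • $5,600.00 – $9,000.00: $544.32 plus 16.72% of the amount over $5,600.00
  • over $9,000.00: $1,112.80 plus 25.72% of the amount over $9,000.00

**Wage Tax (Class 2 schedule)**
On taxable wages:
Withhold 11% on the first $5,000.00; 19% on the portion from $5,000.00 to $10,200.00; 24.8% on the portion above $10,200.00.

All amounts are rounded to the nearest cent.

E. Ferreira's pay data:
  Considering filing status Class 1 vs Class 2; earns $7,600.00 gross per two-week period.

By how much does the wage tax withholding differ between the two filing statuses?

$165.28

Wage Tax (Class 1): taxable = $7,600.00
  $544.32 + 16.72% × ($7,600.00 − $5,600.00) = $544.32 + 16.72% × $2,000.00 = $878.72
Wage Tax (Class 2): taxable = $7,600.00
  $550.00 + 19% × ($7,600.00 − $5,000.00) = $550.00 + 19% × $2,600.00 = $1,044.00
Difference: |$878.72 − $1,044.00| = $165.28 (higher under Class 2)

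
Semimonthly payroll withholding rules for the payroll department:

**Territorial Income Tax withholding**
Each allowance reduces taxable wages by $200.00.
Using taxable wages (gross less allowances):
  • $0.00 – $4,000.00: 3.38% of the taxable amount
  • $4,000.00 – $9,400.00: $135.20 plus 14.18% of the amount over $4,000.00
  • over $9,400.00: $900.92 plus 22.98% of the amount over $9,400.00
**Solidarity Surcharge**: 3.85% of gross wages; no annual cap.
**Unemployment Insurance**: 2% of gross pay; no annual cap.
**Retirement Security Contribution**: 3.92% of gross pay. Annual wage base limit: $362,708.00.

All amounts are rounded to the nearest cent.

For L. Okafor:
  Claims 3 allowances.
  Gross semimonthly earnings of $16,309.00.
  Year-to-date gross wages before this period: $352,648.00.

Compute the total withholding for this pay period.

$3,699.16

Territorial Income Tax: taxable = $16,309.00 − 3×$200.00 = $15,709.00
  $900.92 + 22.98% × ($15,709.00 − $9,400.00) = $900.92 + 22.98% × $6,309.00 = $2,350.73
Solidarity Surcharge: 3.85% × $16,309.00 = $627.90
Unemployment Insurance: 2% × $16,309.00 = $326.18
Retirement Security Contribution: cap $362,708.00 − YTD $352,648.00 = $10,060.00 subject; 3.92% × $10,060.00 = $394.35
Total: $2,350.73 + $627.90 + $326.18 + $394.35 = $3,699.16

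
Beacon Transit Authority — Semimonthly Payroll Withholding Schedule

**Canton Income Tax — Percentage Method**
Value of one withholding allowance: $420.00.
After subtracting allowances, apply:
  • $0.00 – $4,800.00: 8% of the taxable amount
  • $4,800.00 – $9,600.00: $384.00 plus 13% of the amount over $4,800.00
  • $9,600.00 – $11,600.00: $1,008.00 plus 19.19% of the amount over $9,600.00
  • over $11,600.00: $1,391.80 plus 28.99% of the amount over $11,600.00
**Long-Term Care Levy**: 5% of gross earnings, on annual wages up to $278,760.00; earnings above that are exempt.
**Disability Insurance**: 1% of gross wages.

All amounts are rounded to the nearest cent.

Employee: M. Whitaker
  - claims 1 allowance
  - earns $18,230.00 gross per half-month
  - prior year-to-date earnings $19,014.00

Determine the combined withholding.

Canton Income Tax: taxable = $18,230.00 − 1×$420.00 = $17,810.00
  $1,391.80 + 28.99% × ($17,810.00 − $11,600.00) = $1,391.80 + 28.99% × $6,210.00 = $3,192.08
Long-Term Care Levy: 5% × $18,230.00 = $911.50
Disability Insurance: 1% × $18,230.00 = $182.30
Total: $3,192.08 + $911.50 + $182.30 = $4,285.88

$4,285.88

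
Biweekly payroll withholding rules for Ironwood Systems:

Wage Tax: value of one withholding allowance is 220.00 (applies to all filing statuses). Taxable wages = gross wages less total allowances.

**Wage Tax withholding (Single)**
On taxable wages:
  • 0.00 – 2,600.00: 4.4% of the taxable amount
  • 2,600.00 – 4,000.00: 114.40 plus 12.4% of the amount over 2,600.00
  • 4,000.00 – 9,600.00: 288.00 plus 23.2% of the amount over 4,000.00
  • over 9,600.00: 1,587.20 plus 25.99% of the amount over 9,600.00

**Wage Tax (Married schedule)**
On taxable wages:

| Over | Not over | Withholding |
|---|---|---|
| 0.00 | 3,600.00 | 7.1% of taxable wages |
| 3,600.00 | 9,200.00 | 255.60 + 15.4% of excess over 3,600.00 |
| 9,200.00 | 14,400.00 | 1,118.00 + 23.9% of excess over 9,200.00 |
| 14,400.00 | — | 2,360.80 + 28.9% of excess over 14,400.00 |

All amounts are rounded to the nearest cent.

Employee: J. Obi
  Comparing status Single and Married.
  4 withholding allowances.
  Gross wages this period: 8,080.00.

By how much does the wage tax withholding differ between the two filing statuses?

220.40

Wage Tax (Single): taxable = 8,080.00 − 4×220.00 = 7,200.00
  288.00 + 23.2% × (7,200.00 − 4,000.00) = 288.00 + 23.2% × 3,200.00 = 1,030.40
Wage Tax (Married): taxable = 8,080.00 − 4×220.00 = 7,200.00
  255.60 + 15.4% × (7,200.00 − 3,600.00) = 255.60 + 15.4% × 3,600.00 = 810.00
Difference: |1,030.40 − 810.00| = 220.40 (higher under Single)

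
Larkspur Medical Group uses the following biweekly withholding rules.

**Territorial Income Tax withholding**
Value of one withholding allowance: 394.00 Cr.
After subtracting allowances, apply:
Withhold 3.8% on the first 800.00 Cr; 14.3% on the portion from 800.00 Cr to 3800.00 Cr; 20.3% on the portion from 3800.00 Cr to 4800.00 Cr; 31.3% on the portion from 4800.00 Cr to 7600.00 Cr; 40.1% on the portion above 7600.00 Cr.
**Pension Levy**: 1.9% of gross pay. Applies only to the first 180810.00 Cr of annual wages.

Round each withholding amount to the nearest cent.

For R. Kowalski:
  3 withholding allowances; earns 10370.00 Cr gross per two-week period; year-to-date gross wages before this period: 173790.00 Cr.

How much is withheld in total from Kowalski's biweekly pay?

2308.97 Cr

Territorial Income Tax: taxable = 10370.00 Cr − 3×394.00 Cr = 9188.00 Cr
  1538.80 Cr + 40.1% × (9188.00 Cr − 7600.00 Cr) = 1538.80 Cr + 40.1% × 1588.00 Cr = 2175.59 Cr
Pension Levy: cap 180810.00 Cr − YTD 173790.00 Cr = 7020.00 Cr subject; 1.9% × 7020.00 Cr = 133.38 Cr
Total: 2175.59 Cr + 133.38 Cr = 2308.97 Cr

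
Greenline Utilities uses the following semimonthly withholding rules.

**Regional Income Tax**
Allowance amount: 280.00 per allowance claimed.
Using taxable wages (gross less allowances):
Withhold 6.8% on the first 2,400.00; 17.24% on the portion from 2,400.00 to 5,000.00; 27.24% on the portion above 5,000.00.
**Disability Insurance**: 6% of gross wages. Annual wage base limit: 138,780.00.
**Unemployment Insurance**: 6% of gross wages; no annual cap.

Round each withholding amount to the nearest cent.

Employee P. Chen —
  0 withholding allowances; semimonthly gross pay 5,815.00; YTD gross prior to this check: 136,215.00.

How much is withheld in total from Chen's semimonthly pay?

1,336.25

Regional Income Tax: taxable = 5,815.00
  611.44 + 27.24% × (5,815.00 − 5,000.00) = 611.44 + 27.24% × 815.00 = 833.45
Disability Insurance: cap 138,780.00 − YTD 136,215.00 = 2,565.00 subject; 6% × 2,565.00 = 153.90
Unemployment Insurance: 6% × 5,815.00 = 348.90
Total: 833.45 + 153.90 + 348.90 = 1,336.25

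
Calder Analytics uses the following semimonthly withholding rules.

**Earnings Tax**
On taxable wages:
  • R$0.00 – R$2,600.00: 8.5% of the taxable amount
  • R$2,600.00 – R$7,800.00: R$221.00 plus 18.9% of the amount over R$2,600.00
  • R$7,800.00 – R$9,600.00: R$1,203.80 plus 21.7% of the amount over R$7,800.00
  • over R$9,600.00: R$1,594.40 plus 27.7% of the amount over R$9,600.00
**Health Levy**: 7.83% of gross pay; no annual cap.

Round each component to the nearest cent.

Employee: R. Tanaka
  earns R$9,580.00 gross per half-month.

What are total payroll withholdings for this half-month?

R$2,340.17

Earnings Tax: taxable = R$9,580.00
  R$1,203.80 + 21.7% × (R$9,580.00 − R$7,800.00) = R$1,203.80 + 21.7% × R$1,780.00 = R$1,590.06
Health Levy: 7.83% × R$9,580.00 = R$750.11
Total: R$1,590.06 + R$750.11 = R$2,340.17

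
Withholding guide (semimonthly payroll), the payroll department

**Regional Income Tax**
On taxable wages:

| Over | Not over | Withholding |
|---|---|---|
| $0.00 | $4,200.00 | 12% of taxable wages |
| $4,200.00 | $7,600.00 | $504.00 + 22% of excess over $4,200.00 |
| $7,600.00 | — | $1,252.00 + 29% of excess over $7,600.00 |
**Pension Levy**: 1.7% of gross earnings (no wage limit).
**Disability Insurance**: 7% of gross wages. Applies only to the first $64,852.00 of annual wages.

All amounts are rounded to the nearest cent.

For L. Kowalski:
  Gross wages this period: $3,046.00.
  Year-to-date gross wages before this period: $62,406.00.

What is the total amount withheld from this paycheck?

$588.52

Regional Income Tax: taxable = $3,046.00
  12% × $3,046.00 = $365.52
Pension Levy: 1.7% × $3,046.00 = $51.78
Disability Insurance: cap $64,852.00 − YTD $62,406.00 = $2,446.00 subject; 7% × $2,446.00 = $171.22
Total: $365.52 + $51.78 + $171.22 = $588.52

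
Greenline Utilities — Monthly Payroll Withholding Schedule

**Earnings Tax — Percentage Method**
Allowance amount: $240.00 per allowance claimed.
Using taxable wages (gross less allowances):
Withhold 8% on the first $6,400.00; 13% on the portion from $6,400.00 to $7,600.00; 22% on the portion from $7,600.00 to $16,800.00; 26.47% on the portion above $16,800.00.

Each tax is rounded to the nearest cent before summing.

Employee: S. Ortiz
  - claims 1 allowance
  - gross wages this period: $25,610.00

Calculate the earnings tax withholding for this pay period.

$4,960.48

Earnings Tax: taxable = $25,610.00 − 1×$240.00 = $25,370.00
  $2,692.00 + 26.47% × ($25,370.00 − $16,800.00) = $2,692.00 + 26.47% × $8,570.00 = $4,960.48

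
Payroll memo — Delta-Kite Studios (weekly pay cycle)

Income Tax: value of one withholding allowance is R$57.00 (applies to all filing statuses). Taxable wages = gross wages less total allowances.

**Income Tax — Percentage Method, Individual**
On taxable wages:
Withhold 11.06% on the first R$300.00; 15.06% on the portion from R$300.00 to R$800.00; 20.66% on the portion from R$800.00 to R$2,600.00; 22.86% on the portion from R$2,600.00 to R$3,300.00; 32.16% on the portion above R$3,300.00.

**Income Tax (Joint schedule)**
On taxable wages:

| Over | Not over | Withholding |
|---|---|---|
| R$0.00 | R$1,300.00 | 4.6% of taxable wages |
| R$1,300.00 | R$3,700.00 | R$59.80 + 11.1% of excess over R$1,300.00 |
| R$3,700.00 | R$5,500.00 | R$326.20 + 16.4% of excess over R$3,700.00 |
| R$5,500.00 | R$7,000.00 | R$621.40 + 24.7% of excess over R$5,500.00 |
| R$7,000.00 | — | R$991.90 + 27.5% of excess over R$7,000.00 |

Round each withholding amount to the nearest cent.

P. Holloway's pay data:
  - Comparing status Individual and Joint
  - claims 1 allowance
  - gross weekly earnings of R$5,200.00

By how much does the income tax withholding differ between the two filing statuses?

R$670.24

Income Tax (Individual): taxable = R$5,200.00 − 1×R$57.00 = R$5,143.00
  R$640.38 + 32.16% × (R$5,143.00 − R$3,300.00) = R$640.38 + 32.16% × R$1,843.00 = R$1,233.09
Income Tax (Joint): taxable = R$5,200.00 − 1×R$57.00 = R$5,143.00
  R$326.20 + 16.4% × (R$5,143.00 − R$3,700.00) = R$326.20 + 16.4% × R$1,443.00 = R$562.85
Difference: |R$1,233.09 − R$562.85| = R$670.24 (higher under Individual)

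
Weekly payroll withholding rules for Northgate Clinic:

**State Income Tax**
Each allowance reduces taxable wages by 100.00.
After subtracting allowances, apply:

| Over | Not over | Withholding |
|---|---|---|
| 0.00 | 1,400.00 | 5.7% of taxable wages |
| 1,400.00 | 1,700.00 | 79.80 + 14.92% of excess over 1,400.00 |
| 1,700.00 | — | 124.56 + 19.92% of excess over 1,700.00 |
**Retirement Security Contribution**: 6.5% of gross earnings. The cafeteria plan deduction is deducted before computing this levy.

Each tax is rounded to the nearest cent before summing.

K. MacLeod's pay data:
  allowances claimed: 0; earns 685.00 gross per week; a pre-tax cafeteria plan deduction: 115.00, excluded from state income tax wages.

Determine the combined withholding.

State Income Tax: taxable = 685.00 − 115.00 = 570.00
  5.7% × 570.00 = 32.49
Retirement Security Contribution: 6.5% × 570.00 = 37.05
Total: 32.49 + 37.05 = 69.54

69.54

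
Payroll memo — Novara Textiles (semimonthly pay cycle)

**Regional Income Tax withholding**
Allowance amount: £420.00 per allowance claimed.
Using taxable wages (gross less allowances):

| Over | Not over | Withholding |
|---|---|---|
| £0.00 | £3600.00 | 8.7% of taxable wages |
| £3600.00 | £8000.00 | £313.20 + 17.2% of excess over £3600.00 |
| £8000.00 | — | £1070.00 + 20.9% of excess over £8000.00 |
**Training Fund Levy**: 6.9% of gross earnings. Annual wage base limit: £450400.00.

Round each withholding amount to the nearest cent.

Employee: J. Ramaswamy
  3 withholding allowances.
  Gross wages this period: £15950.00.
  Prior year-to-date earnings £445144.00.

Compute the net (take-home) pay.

£13119.13

Regional Income Tax: taxable = £15950.00 − 3×£420.00 = £14690.00
  £1070.00 + 20.9% × (£14690.00 − £8000.00) = £1070.00 + 20.9% × £6690.00 = £2468.21
Training Fund Levy: cap £450400.00 − YTD £445144.00 = £5256.00 subject; 6.9% × £5256.00 = £362.66
Total withheld: £2468.21 + £362.66 = £2830.87
Net pay: £15950.00 − £2830.87 = £13119.13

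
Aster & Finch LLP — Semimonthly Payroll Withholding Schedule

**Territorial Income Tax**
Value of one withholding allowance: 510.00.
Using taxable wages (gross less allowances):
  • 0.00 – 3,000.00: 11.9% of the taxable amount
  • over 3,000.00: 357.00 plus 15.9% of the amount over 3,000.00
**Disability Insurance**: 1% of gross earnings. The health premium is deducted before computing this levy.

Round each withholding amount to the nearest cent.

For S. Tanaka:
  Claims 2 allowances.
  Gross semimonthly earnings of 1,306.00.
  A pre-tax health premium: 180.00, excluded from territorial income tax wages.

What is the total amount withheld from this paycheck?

23.87

Territorial Income Tax: taxable = 1,306.00 − 180.00 − 2×510.00 = 106.00
  11.9% × 106.00 = 12.61
Disability Insurance: 1% × 1,126.00 = 11.26
Total: 12.61 + 11.26 = 23.87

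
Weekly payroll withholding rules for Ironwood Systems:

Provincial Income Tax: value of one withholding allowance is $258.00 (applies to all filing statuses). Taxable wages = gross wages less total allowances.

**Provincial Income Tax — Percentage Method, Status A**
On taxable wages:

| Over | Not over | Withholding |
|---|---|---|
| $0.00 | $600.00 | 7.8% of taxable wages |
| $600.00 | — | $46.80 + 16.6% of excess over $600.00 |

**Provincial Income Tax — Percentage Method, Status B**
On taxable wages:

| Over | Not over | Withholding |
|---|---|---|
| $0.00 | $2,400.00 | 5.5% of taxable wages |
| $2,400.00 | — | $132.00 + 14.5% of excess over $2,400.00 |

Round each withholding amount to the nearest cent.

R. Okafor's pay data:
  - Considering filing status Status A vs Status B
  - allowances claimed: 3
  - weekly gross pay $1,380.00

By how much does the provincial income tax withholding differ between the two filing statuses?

$14.47

Provincial Income Tax (Status A): taxable = $1,380.00 − 3×$258.00 = $606.00
  $46.80 + 16.6% × ($606.00 − $600.00) = $46.80 + 16.6% × $6.00 = $47.80
Provincial Income Tax (Status B): taxable = $1,380.00 − 3×$258.00 = $606.00
  5.5% × $606.00 = $33.33
Difference: |$47.80 − $33.33| = $14.47 (higher under Status A)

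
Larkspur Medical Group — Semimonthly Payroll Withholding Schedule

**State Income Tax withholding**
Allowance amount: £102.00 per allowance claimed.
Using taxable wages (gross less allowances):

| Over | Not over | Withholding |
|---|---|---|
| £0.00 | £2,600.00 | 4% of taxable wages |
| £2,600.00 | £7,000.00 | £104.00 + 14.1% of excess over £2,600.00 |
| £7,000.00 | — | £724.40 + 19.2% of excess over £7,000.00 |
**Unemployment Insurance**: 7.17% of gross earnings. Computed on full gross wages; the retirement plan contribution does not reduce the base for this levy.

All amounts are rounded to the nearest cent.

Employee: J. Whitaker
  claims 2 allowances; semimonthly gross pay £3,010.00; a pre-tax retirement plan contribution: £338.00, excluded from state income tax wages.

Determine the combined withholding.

State Income Tax: taxable = £3,010.00 − £338.00 − 2×£102.00 = £2,468.00
  4% × £2,468.00 = £98.72
Unemployment Insurance: 7.17% × £3,010.00 = £215.82
Total: £98.72 + £215.82 = £314.54

£314.54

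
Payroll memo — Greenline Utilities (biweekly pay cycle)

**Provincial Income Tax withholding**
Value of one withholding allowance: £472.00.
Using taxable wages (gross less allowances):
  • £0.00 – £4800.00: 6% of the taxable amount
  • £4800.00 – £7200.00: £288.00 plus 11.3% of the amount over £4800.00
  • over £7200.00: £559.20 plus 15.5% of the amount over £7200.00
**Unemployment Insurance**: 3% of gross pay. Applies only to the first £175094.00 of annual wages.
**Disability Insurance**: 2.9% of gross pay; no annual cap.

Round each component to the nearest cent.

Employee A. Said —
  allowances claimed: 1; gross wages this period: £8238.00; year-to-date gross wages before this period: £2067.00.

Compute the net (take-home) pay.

£7105.03

Provincial Income Tax: taxable = £8238.00 − 1×£472.00 = £7766.00
  £559.20 + 15.5% × (£7766.00 − £7200.00) = £559.20 + 15.5% × £566.00 = £646.93
Unemployment Insurance: 3% × £8238.00 = £247.14
Disability Insurance: 2.9% × £8238.00 = £238.90
Total withheld: £646.93 + £247.14 + £238.90 = £1132.97
Net pay: £8238.00 − £1132.97 = £7105.03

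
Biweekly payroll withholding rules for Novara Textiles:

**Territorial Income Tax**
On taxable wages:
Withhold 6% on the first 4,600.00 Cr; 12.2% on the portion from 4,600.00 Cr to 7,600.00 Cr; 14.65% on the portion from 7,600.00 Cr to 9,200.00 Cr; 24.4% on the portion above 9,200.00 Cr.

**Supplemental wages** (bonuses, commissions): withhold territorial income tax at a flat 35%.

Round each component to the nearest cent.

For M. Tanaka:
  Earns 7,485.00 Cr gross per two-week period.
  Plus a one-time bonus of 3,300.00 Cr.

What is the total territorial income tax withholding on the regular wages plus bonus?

1,782.97 Cr

Territorial Income Tax: taxable = 7,485.00 Cr
  276.00 Cr + 12.2% × (7,485.00 Cr − 4,600.00 Cr) = 276.00 Cr + 12.2% × 2,885.00 Cr = 627.97 Cr
Supplemental (35% flat on bonus): 35% × 3,300.00 Cr = 1,155.00 Cr
Total territorial income tax: 627.97 Cr + 1,155.00 Cr = 1,782.97 Cr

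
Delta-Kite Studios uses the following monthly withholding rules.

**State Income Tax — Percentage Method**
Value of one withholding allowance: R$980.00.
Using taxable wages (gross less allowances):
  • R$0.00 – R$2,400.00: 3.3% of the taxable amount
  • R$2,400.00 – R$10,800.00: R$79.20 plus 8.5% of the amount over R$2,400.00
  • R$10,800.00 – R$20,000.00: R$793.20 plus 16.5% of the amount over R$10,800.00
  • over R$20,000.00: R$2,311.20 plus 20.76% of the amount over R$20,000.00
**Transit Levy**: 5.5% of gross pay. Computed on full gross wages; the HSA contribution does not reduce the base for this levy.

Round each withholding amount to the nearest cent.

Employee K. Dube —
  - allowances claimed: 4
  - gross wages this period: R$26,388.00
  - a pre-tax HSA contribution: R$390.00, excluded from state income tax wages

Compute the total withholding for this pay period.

R$4,193.93

State Income Tax: taxable = R$26,388.00 − R$390.00 − 4×R$980.00 = R$22,078.00
  R$2,311.20 + 20.76% × (R$22,078.00 − R$20,000.00) = R$2,311.20 + 20.76% × R$2,078.00 = R$2,742.59
Transit Levy: 5.5% × R$26,388.00 = R$1,451.34
Total: R$2,742.59 + R$1,451.34 = R$4,193.93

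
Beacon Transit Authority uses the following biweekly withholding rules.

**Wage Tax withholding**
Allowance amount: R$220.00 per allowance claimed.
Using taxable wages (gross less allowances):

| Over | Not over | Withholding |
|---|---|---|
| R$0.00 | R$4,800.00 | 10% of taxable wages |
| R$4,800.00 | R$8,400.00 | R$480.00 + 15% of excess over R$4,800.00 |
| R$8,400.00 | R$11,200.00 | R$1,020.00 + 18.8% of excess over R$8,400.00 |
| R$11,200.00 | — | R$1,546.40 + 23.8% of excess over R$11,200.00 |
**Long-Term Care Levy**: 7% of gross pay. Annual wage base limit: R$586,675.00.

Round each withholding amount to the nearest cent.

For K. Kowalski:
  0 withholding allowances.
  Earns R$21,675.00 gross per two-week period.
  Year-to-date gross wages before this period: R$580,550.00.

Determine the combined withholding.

Wage Tax: taxable = R$21,675.00
  R$1,546.40 + 23.8% × (R$21,675.00 − R$11,200.00) = R$1,546.40 + 23.8% × R$10,475.00 = R$4,039.45
Long-Term Care Levy: cap R$586,675.00 − YTD R$580,550.00 = R$6,125.00 subject; 7% × R$6,125.00 = R$428.75
Total: R$4,039.45 + R$428.75 = R$4,468.20

R$4,468.20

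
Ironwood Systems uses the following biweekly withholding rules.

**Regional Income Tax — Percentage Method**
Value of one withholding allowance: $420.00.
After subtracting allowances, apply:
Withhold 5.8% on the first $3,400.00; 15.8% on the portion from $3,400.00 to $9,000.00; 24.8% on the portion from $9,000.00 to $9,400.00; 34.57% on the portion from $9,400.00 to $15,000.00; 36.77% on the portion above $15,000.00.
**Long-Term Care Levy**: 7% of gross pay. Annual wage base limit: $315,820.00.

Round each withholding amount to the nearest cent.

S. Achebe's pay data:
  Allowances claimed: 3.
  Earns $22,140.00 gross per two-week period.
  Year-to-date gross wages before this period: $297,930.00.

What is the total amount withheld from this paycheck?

$6,531.50

Regional Income Tax: taxable = $22,140.00 − 3×$420.00 = $20,880.00
  $3,117.12 + 36.77% × ($20,880.00 − $15,000.00) = $3,117.12 + 36.77% × $5,880.00 = $5,279.20
Long-Term Care Levy: cap $315,820.00 − YTD $297,930.00 = $17,890.00 subject; 7% × $17,890.00 = $1,252.30
Total: $5,279.20 + $1,252.30 = $6,531.50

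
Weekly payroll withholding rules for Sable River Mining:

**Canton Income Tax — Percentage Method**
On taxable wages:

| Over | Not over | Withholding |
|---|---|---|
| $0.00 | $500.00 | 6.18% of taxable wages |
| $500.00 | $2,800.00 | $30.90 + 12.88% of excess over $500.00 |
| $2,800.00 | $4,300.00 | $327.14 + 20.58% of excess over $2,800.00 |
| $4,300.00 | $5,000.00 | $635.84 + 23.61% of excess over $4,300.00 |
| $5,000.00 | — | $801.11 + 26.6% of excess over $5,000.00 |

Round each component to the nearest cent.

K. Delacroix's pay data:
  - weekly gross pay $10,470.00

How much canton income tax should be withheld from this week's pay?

Canton Income Tax: taxable = $10,470.00
  $801.11 + 26.6% × ($10,470.00 − $5,000.00) = $801.11 + 26.6% × $5,470.00 = $2,256.13

$2,256.13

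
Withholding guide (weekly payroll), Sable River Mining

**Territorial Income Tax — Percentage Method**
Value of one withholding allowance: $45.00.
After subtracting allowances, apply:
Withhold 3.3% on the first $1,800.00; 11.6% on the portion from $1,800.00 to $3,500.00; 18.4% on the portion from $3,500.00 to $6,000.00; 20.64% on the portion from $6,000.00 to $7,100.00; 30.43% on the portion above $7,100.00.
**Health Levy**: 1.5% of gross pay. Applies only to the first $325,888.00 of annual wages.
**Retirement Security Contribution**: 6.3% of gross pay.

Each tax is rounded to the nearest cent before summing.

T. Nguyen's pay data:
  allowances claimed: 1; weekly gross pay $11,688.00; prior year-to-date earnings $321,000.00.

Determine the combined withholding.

Territorial Income Tax: taxable = $11,688.00 − 1×$45.00 = $11,643.00
  $943.64 + 30.43% × ($11,643.00 − $7,100.00) = $943.64 + 30.43% × $4,543.00 = $2,326.07
Health Levy: cap $325,888.00 − YTD $321,000.00 = $4,888.00 subject; 1.5% × $4,888.00 = $73.32
Retirement Security Contribution: 6.3% × $11,688.00 = $736.34
Total: $2,326.07 + $73.32 + $736.34 = $3,135.73

$3,135.73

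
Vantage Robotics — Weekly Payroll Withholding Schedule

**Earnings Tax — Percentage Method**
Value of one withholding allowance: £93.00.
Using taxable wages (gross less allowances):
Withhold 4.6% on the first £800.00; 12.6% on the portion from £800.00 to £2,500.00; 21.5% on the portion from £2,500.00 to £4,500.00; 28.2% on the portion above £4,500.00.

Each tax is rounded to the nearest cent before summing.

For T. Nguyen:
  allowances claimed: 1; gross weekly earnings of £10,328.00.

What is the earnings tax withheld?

Earnings Tax: taxable = £10,328.00 − 1×£93.00 = £10,235.00
  £681.00 + 28.2% × (£10,235.00 − £4,500.00) = £681.00 + 28.2% × £5,735.00 = £2,298.27

£2,298.27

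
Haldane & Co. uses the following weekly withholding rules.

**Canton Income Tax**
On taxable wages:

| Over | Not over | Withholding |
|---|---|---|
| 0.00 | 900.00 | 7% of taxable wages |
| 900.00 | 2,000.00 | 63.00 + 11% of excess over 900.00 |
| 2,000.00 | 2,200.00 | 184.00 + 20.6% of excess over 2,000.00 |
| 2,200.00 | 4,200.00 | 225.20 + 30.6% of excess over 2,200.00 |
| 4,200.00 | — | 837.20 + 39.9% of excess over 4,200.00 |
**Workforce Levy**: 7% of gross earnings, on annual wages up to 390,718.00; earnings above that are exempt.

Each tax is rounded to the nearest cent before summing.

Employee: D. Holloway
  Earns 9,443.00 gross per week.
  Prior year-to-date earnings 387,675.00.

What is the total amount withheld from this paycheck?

3,142.17

Canton Income Tax: taxable = 9,443.00
  837.20 + 39.9% × (9,443.00 − 4,200.00) = 837.20 + 39.9% × 5,243.00 = 2,929.16
Workforce Levy: cap 390,718.00 − YTD 387,675.00 = 3,043.00 subject; 7% × 3,043.00 = 213.01
Total: 2,929.16 + 213.01 = 3,142.17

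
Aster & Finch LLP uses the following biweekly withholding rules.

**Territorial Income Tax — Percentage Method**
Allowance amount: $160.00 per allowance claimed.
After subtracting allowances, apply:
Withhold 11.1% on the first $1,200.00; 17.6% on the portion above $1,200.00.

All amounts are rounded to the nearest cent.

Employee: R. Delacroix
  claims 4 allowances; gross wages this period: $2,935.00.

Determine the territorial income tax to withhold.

$325.92

Territorial Income Tax: taxable = $2,935.00 − 4×$160.00 = $2,295.00
  $133.20 + 17.6% × ($2,295.00 − $1,200.00) = $133.20 + 17.6% × $1,095.00 = $325.92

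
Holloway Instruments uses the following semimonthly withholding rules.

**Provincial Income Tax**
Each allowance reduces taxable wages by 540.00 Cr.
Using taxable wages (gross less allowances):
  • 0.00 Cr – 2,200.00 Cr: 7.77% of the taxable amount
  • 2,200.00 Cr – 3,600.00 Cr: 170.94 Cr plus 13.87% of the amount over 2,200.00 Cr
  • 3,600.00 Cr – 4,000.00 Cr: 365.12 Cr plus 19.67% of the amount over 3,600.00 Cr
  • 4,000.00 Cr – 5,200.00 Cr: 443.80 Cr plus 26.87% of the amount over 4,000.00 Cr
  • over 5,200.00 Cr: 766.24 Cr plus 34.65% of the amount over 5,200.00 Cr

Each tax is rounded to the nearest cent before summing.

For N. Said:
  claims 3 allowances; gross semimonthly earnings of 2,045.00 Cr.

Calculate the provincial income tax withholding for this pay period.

Provincial Income Tax: taxable = 2,045.00 Cr − 3×540.00 Cr = 425.00 Cr
  7.77% × 425.00 Cr = 33.02 Cr

33.02 Cr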